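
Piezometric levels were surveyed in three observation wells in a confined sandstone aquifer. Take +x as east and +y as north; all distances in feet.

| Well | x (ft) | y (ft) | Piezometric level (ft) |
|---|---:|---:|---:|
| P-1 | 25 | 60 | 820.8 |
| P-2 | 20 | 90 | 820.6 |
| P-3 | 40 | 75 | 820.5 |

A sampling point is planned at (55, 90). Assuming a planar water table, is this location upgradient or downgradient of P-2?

downgradient

Taking P-1 as reference: P-2−P-1 = (-5, 30, -0.2); P-3−P-1 = (15, 15, -0.3).
Solve a·Δx + b·Δy = Δh: det = (-5)·15 − 15·30 = -525.
∂h/∂x = [(-0.2)·15 − (-0.3)·30] / -525 = -0.01143
∂h/∂y = [(-5)·(-0.3) − 15·(-0.2)] / -525 = -0.008571
Head at (55, 90) = 820.8 + (-0.01143)·(30) + (-0.008571)·(30) = 820.20 ft.
That is lower than the 820.6 ft at P-2, so the point is downgradient.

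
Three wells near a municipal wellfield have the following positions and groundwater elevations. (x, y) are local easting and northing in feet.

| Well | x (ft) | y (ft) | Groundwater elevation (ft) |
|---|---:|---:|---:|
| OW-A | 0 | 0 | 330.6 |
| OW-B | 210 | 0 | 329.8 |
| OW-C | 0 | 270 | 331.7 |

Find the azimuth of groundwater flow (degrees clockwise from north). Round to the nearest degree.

∂h/∂x = (329.8 − 330.6) / (210 − 0) = -0.003810
∂h/∂y = (331.7 − 330.6) / (270 − 0) = +0.004074
Flow direction (−∇h) has components (+0.003810 E, -0.004074 N).
Azimuth = atan2(E, N) = atan2(+0.003810, -0.004074) = 136.9° ≈ 137°.

137°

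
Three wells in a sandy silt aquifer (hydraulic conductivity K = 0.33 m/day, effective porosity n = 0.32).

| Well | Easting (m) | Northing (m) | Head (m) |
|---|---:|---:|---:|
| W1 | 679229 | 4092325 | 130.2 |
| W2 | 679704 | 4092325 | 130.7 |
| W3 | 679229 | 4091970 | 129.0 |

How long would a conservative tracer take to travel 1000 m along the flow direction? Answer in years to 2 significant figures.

∂h/∂x = (130.7 − 130.2) / (679704 − 679229) = +0.001053
∂h/∂y = (129.0 − 130.2) / (4091970 − 4092325) = +0.003380
|∇h| = √(0.001053² + 0.003380²) = 0.00354
Seepage velocity v = K·i/n = 0.33 × 0.00354 / 0.32 = 0.003651 m/day.
t = 1000 / 0.003651 = 2.739e+05 days = 750 years.

750 years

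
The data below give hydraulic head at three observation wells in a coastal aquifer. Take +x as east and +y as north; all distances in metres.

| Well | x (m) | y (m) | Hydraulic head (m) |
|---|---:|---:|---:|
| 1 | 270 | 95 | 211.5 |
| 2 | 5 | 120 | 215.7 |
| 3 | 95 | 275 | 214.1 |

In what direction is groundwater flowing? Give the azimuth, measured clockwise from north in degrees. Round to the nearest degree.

086°

With h = a·x + b·y + c and 1 as origin, the differences give:
  (-265)·a + 25·b = +4.2
  (-175)·a + 180·b = +2.6
Eliminate b (×180 and ×25, subtract): -43325·a = 691.00 → a = ∂h/∂x = -0.01595
Back-substitute: b = ∂h/∂y = -0.001062.
Flow direction (−∇h) has components (+0.01595 E, +0.001062 N).
Azimuth = atan2(E, N) = atan2(+0.01595, +0.001062) = 86.2° ≈ 086°.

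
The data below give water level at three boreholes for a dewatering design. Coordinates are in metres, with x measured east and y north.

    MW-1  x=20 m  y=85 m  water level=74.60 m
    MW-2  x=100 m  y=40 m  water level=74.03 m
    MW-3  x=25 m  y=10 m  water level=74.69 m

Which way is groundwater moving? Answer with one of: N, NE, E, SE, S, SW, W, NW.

E

With h = a·x + b·y + c and MW-1 as origin, the differences give:
  80·a + (-45)·b = -0.57
  5·a + (-75)·b = +0.09
Eliminate b (×(-75) and ×(-45), subtract): -5775·a = 46.800 → a = ∂h/∂x = -0.008104
Back-substitute: b = ∂h/∂y = -0.001740.
Flow = −∇h = (+0.008104 east, +0.001740 north), which points east.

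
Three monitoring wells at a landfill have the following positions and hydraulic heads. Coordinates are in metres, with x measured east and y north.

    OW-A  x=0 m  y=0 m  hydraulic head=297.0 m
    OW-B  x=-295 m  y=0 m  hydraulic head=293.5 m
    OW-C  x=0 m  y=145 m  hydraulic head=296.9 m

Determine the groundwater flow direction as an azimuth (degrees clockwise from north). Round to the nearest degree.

∂h/∂x = (293.5 − 297.0) / (-295 − 0) = +0.01186
∂h/∂y = (296.9 − 297.0) / (145 − 0) = -0.0006897
Flow direction (−∇h) has components (-0.01186 E, +0.0006897 N).
Azimuth = atan2(E, N) = atan2(-0.01186, +0.0006897) = 273.3° ≈ 273°.

273°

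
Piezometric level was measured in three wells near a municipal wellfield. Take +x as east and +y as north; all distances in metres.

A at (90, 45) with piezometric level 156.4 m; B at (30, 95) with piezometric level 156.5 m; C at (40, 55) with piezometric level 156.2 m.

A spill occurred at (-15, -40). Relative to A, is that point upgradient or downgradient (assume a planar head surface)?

With h = a·x + b·y + c and A as origin, the differences give:
  (-60)·a + 50·b = +0.1
  (-50)·a + 10·b = -0.2
Eliminate b (×10 and ×50, subtract): 1900·a = 11.00 → a = ∂h/∂x = +0.005789
Back-substitute: b = ∂h/∂y = +0.008947.
Head at (-15, -40) = 156.4 + (+0.005789)·(-105) + (+0.008947)·(-85) = 155.03 m.
That is lower than the 156.4 m at A, so the point is downgradient.

downgradient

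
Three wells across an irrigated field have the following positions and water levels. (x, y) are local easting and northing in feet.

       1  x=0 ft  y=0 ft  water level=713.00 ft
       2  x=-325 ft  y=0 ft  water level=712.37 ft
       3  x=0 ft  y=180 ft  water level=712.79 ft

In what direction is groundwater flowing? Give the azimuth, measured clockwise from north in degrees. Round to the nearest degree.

∂h/∂x = (712.37 − 713.00) / (-325 − 0) = +0.001938
∂h/∂y = (712.79 − 713.00) / (180 − 0) = -0.001167
Flow direction (−∇h) has components (-0.001938 E, +0.001167 N).
Azimuth = atan2(E, N) = atan2(-0.001938, +0.001167) = 301.0° ≈ 301°.

301°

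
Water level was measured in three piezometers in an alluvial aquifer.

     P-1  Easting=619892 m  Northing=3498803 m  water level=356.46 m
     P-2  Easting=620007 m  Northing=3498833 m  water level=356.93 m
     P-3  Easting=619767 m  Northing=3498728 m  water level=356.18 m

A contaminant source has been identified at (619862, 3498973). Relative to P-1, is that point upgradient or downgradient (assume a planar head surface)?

downgradient

Three-point gradient (reference P-1): Δ to P-2 = (115, 30, +0.47), Δ to P-3 = (-125, -75, -0.28).
∂h/∂x = +0.005508, ∂h/∂y = -0.005446 (det = -4875).
Head at (619862, 3498973) = 356.46 + (+0.005508)·(-30) + (-0.005446)·(170) = 355.37 m.
That is lower than the 356.46 m at P-1, so the point is downgradient.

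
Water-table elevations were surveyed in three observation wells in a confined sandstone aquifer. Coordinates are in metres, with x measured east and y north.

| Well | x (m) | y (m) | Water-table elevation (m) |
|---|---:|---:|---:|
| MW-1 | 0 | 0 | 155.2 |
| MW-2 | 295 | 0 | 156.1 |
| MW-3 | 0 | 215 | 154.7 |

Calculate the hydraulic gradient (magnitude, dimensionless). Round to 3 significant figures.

∂h/∂x = (156.1 − 155.2) / (295 − 0) = +0.003051
∂h/∂y = (154.7 − 155.2) / (215 − 0) = -0.002326
|∇h| = √(0.003051² + -0.002326²) = 0.003837

0.00384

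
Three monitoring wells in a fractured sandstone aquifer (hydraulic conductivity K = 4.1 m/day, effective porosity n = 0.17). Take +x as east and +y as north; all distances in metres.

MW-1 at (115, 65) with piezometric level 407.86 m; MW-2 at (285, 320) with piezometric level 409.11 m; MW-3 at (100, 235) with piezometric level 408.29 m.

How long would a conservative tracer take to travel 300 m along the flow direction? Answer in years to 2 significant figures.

Taking MW-1 as reference: MW-2−MW-1 = (170, 255, +1.25); MW-3−MW-1 = (-15, 170, +0.43).
Determinant of the coordinate differences = 170·170 − (-15)·255 = 32725.
∂h/∂x = [(+1.25)·170 − (+0.43)·255] / 32725 = +0.003143
∂h/∂y = [170·(+0.43) − (-15)·(+1.25)] / 32725 = +0.002807
|∇h| = √(0.003143² + 0.002807²) = 0.004214
Seepage velocity v = K·i/n = 4.1 × 0.004214 / 0.17 = 0.1016 m/day.
t = 300 / 0.1016 = 2953 days = 8.08 years.

8.1 years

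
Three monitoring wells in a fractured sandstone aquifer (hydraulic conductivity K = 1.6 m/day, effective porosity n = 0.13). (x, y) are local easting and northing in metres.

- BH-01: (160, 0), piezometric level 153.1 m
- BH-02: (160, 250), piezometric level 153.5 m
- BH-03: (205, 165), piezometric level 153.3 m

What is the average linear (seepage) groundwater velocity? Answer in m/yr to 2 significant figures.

9.6 m/yr

With h = a·x + b·y + c and BH-01 as origin, the differences give:
  0·a + 250·b = +0.4
  45·a + 165·b = +0.2
Eliminate b (×165 and ×250, subtract): -11250·a = 16.00 → a = ∂h/∂x = -0.001422
Back-substitute: b = ∂h/∂y = +0.001600.
|∇h| = √(-0.001422² + 0.001600²) = 0.002141
Seepage velocity v = K·i/n = 1.6 × 0.002141 / 0.13 = 0.02635 m/day = 9.624 m/yr.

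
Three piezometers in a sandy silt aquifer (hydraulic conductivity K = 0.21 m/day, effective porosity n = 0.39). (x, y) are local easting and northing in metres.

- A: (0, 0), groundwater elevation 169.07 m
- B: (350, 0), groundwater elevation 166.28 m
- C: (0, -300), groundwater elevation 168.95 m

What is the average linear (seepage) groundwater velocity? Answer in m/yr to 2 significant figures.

∂h/∂x = (166.28 − 169.07) / (350 − 0) = -0.007971
∂h/∂y = (168.95 − 169.07) / (-300 − 0) = +0.0004000
|∇h| = √(-0.007971² + 0.0004000²) = 0.007981
Seepage velocity v = K·i/n = 0.21 × 0.007981 / 0.39 = 0.004297 m/day = 1.569 m/yr.

1.6 m/yr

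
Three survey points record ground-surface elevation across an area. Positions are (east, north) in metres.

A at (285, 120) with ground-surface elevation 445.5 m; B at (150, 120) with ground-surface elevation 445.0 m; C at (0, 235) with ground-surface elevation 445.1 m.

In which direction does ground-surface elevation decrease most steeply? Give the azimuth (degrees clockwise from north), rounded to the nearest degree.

213°

With z = a·x + b·y + c and A as origin, the differences give:
  (-135)·a + 0·b = -0.5
  (-285)·a + 115·b = -0.4
Eliminate b (×115 and ×0, subtract): -15525·a = -57.50 → a = ∂z/∂x = +0.003704
Back-substitute: b = ∂z/∂y = +0.005700.
Steepest decrease is along −∇f: components (-0.003704 E, -0.005700 N).
Azimuth = atan2(-0.003704, -0.005700) = 213.0° ≈ 213°.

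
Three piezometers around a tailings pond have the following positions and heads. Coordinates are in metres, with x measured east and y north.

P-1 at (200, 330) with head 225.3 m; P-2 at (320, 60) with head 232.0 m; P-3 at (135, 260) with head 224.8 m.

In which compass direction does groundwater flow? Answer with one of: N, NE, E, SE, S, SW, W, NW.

Taking P-1 as reference: P-2−P-1 = (120, -270, +6.7); P-3−P-1 = (-65, -70, -0.5).
Determinant of the coordinate differences = 120·(-70) − (-65)·(-270) = -25950.
∂h/∂x = [(+6.7)·(-70) − (-0.5)·(-270)] / -25950 = +0.02328
∂h/∂y = [120·(-0.5) − (-65)·(+6.7)] / -25950 = -0.01447
Flow = −∇h = (-0.02328 east, +0.01447 north), which points northwest.

NW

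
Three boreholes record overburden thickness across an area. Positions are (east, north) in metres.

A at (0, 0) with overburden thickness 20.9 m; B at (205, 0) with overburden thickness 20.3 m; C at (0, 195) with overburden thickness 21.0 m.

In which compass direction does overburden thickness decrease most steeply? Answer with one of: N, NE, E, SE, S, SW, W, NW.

E

∂d/∂x = (20.3 − 20.9) / (205 − 0) = -0.002927
∂d/∂y = (21.0 − 20.9) / (195 − 0) = +0.0005128
Steepest decrease is along −∇f = (+0.002927 E, -0.0005128 N) → east.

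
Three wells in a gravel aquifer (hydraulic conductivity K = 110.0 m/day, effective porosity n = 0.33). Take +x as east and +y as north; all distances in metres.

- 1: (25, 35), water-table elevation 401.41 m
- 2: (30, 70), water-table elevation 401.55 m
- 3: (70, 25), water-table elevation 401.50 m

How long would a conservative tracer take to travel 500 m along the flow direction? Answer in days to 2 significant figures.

330 days

With h = a·x + b·y + c and 1 as origin, the differences give:
  5·a + 35·b = +0.14
  45·a + (-10)·b = +0.09
Eliminate b (×(-10) and ×35, subtract): -1625·a = -4.550 → a = ∂h/∂x = +0.002800
Back-substitute: b = ∂h/∂y = +0.003600.
|∇h| = √(0.002800² + 0.003600²) = 0.004561
Seepage velocity v = K·i/n = 110.0 × 0.004561 / 0.33 = 1.52 m/day.
t = 500 / 1.52 = 328.9 days.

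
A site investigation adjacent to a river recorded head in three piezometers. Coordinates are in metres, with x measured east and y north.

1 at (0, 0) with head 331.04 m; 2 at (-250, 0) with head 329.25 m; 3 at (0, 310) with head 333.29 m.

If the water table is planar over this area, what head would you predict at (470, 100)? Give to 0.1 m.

∂h/∂x = (329.25 − 331.04) / (-250 − 0) = +0.007160
∂h/∂y = (333.29 − 331.04) / (310 − 0) = +0.007258
h(470, 100) = 331.04 + (+0.007160)·(470) + (+0.007258)·(100) = 331.04 +3.365 +0.726 = 335.131 m.

335.1 m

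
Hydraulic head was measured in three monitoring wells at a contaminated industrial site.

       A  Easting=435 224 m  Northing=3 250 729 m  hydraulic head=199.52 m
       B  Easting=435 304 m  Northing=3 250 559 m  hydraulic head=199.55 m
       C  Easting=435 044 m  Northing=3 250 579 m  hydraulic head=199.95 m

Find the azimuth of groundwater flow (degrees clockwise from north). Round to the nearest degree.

With h = a·x + b·y + c and A as origin, the differences give:
  80·a + (-170)·b = +0.03
  (-180)·a + (-150)·b = +0.43
Eliminate b (×(-150) and ×(-170), subtract): -42600·a = 68.600 → a = ∂h/∂x = -0.001610
Back-substitute: b = ∂h/∂y = -0.0009343.
Flow direction (−∇h) has components (+0.001610 E, +0.0009343 N).
Azimuth = atan2(E, N) = atan2(+0.001610, +0.0009343) = 59.9° ≈ 060°.

060°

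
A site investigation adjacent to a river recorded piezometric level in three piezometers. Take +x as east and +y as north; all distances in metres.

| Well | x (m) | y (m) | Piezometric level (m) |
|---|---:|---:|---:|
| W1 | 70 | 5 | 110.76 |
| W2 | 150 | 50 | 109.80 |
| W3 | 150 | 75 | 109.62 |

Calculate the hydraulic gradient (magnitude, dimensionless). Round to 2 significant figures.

With h = a·x + b·y + c and W1 as origin, the differences give:
  80·a + 45·b = -0.96
  80·a + 70·b = -1.14
Eliminate b (×70 and ×45, subtract): 2000·a = -15.900 → a = ∂h/∂x = -0.007950
Back-substitute: b = ∂h/∂y = -0.007200.
|∇h| = √(-0.007950² + -0.007200²) = 0.01073

0.011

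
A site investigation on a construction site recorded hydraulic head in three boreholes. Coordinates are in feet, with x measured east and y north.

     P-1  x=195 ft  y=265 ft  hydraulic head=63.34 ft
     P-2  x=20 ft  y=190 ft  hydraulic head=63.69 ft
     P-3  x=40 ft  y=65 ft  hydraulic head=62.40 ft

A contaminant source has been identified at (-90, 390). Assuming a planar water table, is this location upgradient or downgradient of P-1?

upgradient

With h = a·x + b·y + c and P-1 as origin, the differences give:
  (-175)·a + (-75)·b = +0.35
  (-155)·a + (-200)·b = -0.94
Eliminate b (×(-200) and ×(-75), subtract): 23375·a = -140.500 → a = ∂h/∂x = -0.006011
Back-substitute: b = ∂h/∂y = +0.009358.
Head at (-90, 390) = 63.34 + (-0.006011)·(-285) + (+0.009358)·(125) = 66.22 ft.
That is higher than the 63.34 ft at P-1, so the point is upgradient.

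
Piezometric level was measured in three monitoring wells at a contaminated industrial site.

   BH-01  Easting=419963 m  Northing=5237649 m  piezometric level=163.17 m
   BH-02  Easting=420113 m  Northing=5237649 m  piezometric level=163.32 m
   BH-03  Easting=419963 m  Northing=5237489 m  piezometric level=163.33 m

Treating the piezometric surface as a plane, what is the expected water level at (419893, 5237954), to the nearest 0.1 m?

162.8 m

∂h/∂x = (163.32 − 163.17) / (420113 − 419963) = +0.001000
∂h/∂y = (163.33 − 163.17) / (5237489 − 5237649) = -0.001000
h(419893, 5237954) = 163.17 + (+0.001000)·(-70) + (-0.001000)·(305) = 163.17 -0.070 -0.305 = 162.795 m.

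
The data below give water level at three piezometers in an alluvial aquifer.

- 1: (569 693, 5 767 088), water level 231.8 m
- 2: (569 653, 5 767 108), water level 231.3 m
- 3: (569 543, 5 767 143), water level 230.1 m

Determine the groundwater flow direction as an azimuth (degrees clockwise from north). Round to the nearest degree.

317°

Differences from 1: to 2 (Δx, Δy, Δh) = (-40, 20, -0.5); to 3 = (-150, 55, -1.7).
Solve a·Δx + b·Δy = Δh: det = (-40)·55 − (-150)·20 = 800.
∂h/∂x = [(-0.5)·55 − (-1.7)·20] / 800 = +0.008125
∂h/∂y = [(-40)·(-1.7) − (-150)·(-0.5)] / 800 = -0.008750
Flow direction (−∇h) has components (-0.008125 E, +0.008750 N).
Azimuth = atan2(E, N) = atan2(-0.008125, +0.008750) = 317.1° ≈ 317°.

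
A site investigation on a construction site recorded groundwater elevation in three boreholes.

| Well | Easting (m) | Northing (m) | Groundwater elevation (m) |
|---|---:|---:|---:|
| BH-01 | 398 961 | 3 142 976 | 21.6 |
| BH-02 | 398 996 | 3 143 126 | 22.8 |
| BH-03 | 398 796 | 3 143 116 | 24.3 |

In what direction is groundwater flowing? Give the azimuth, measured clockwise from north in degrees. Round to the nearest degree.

141°

Three-point gradient (reference BH-01): Δ to BH-02 = (35, 150, +1.2), Δ to BH-03 = (-165, 140, +2.7).
∂h/∂x = -0.007993, ∂h/∂y = +0.009865 (det = 29650).
Flow direction (−∇h) has components (+0.007993 E, -0.009865 N).
Azimuth = atan2(E, N) = atan2(+0.007993, -0.009865) = 141.0° ≈ 141°.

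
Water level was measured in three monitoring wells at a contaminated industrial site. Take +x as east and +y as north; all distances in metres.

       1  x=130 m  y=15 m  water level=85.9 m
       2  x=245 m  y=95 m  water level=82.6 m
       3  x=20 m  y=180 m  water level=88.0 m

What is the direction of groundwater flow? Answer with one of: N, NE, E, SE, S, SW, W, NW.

Taking 1 as reference: 2−1 = (115, 80, -3.3); 3−1 = (-110, 165, +2.1).
Determinant of the coordinate differences = 115·165 − (-110)·80 = 27775.
∂h/∂x = [(-3.3)·165 − (+2.1)·80] / 27775 = -0.02565
∂h/∂y = [115·(+2.1) − (-110)·(-3.3)] / 27775 = -0.004374
Flow = −∇h = (+0.02565 east, +0.004374 north), which points east.

E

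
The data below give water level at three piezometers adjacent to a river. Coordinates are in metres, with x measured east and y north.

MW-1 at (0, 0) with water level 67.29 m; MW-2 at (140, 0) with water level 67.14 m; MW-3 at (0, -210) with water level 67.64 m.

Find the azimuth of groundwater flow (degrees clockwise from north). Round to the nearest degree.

∂h/∂x = (67.14 − 67.29) / (140 − 0) = -0.001071
∂h/∂y = (67.64 − 67.29) / (-210 − 0) = -0.001667
Flow direction (−∇h) has components (+0.001071 E, +0.001667 N).
Azimuth = atan2(E, N) = atan2(+0.001071, +0.001667) = 32.7° ≈ 033°.

033°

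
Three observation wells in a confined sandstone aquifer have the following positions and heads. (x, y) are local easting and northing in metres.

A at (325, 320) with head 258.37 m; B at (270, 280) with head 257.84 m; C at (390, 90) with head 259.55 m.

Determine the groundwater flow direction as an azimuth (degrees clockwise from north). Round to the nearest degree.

Taking A as reference: B−A = (-55, -40, -0.53); C−A = (65, -230, +1.18).
Solve a·Δx + b·Δy = Δh: det = (-55)·(-230) − 65·(-40) = 15250.
∂h/∂x = [(-0.53)·(-230) − (+1.18)·(-40)] / 15250 = +0.01109
∂h/∂y = [(-55)·(+1.18) − 65·(-0.53)] / 15250 = -0.001997
Flow direction (−∇h) has components (-0.01109 E, +0.001997 N).
Azimuth = atan2(E, N) = atan2(-0.01109, +0.001997) = 280.2° ≈ 280°.

280°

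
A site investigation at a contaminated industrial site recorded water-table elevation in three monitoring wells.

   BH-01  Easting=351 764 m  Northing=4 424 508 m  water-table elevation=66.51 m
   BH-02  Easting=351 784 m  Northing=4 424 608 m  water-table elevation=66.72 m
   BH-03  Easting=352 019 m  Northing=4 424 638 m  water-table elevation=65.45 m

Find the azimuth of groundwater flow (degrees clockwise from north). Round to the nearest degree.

Three-point gradient (reference BH-01): Δ to BH-02 = (20, 100, +0.21), Δ to BH-03 = (255, 130, -1.06).
∂h/∂x = -0.005821, ∂h/∂y = +0.003264 (det = -22900).
Flow direction (−∇h) has components (+0.005821 E, -0.003264 N).
Azimuth = atan2(E, N) = atan2(+0.005821, -0.003264) = 119.3° ≈ 119°.

119°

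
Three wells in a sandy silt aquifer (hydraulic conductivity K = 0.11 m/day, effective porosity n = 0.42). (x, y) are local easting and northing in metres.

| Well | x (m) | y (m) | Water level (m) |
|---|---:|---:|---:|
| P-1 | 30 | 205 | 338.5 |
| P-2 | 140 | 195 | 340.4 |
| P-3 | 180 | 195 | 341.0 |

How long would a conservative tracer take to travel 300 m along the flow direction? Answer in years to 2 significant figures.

Differences from P-1: to P-2 (Δx, Δy, Δh) = (110, -10, +1.9); to P-3 = (150, -10, +2.5).
Solve a·Δx + b·Δy = Δh: det = 110·(-10) − 150·(-10) = 400.
∂h/∂x = [(+1.9)·(-10) − (+2.5)·(-10)] / 400 = +0.01500
∂h/∂y = [110·(+2.5) − 150·(+1.9)] / 400 = -0.02500
|∇h| = √(0.01500² + -0.02500²) = 0.02915
Seepage velocity v = K·i/n = 0.11 × 0.02915 / 0.42 = 0.007635 m/day.
t = 300 / 0.007635 = 3.929e+04 days = 108 years.

110 years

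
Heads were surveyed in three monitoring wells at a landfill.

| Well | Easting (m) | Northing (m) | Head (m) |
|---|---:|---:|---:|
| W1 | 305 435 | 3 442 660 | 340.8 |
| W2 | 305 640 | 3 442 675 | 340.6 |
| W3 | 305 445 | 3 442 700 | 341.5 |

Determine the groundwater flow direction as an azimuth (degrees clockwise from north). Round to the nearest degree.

Taking W1 as reference: W2−W1 = (205, 15, -0.2); W3−W1 = (10, 40, +0.7).
Solve a·Δx + b·Δy = Δh: det = 205·40 − 10·15 = 8050.
∂h/∂x = [(-0.2)·40 − (+0.7)·15] / 8050 = -0.002298
∂h/∂y = [205·(+0.7) − 10·(-0.2)] / 8050 = +0.01807
Flow direction (−∇h) has components (+0.002298 E, -0.01807 N).
Azimuth = atan2(E, N) = atan2(+0.002298, -0.01807) = 172.8° ≈ 173°.

173°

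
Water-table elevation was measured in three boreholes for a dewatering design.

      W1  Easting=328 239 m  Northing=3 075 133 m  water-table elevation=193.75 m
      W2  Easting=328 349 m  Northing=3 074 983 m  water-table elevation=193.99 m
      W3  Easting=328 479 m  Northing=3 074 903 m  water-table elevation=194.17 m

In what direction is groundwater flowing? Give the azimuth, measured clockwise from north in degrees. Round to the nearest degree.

Taking W1 as reference: W2−W1 = (110, -150, +0.24); W3−W1 = (240, -230, +0.42).
Determinant of the coordinate differences = 110·(-230) − 240·(-150) = 10700.
∂h/∂x = [(+0.24)·(-230) − (+0.42)·(-150)] / 10700 = +0.0007290
∂h/∂y = [110·(+0.42) − 240·(+0.24)] / 10700 = -0.001065
Flow direction (−∇h) has components (-0.0007290 E, +0.001065 N).
Azimuth = atan2(E, N) = atan2(-0.0007290, +0.001065) = 325.6° ≈ 326°.

326°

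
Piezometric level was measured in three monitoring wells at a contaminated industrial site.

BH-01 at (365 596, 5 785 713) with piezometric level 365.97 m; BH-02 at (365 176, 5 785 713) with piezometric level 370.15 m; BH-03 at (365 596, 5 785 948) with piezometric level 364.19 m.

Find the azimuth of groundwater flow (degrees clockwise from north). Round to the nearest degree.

053°

∂h/∂x = (370.15 − 365.97) / (365176 − 365596) = -0.009952
∂h/∂y = (364.19 − 365.97) / (5785948 − 5785713) = -0.007574
Flow direction (−∇h) has components (+0.009952 E, +0.007574 N).
Azimuth = atan2(E, N) = atan2(+0.009952, +0.007574) = 52.7° ≈ 053°.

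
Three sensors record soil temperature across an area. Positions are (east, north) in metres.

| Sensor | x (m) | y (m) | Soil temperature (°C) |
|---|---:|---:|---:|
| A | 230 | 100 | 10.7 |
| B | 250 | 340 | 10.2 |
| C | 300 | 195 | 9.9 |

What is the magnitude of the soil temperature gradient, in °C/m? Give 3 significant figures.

0.00978 °C/m

Taking A as reference: B−A = (20, 240, -0.5); C−A = (70, 95, -0.8).
Solve a·Δx + b·Δy = ΔT: det = 20·95 − 70·240 = -14900.
∂T/∂x = [(-0.5)·95 − (-0.8)·240] / -14900 = -0.009698
∂T/∂y = [20·(-0.8) − 70·(-0.5)] / -14900 = -0.001275
|∇f| = √(-0.009698² + -0.001275²) = 0.009781 °C/m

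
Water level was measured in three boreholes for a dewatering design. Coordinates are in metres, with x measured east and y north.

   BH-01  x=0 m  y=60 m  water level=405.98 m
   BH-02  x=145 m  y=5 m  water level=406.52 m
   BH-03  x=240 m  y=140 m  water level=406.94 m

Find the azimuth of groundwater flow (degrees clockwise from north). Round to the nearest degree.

Taking BH-01 as reference: BH-02−BH-01 = (145, -55, +0.54); BH-03−BH-01 = (240, 80, +0.96).
Solve a·Δx + b·Δy = Δh: det = 145·80 − 240·(-55) = 24800.
∂h/∂x = [(+0.54)·80 − (+0.96)·(-55)] / 24800 = +0.003871
∂h/∂y = [145·(+0.96) − 240·(+0.54)] / 24800 = +0.0003871
Flow direction (−∇h) has components (-0.003871 E, -0.0003871 N).
Azimuth = atan2(E, N) = atan2(-0.003871, -0.0003871) = 264.3° ≈ 264°.

264°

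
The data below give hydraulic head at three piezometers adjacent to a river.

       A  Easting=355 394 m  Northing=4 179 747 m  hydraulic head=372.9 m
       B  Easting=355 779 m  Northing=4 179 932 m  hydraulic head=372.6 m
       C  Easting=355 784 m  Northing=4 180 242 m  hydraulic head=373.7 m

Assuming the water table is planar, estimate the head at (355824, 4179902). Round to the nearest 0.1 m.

372.4 m

Three-point gradient (reference A): Δ to B = (385, 185, -0.3), Δ to C = (390, 495, +0.8).
∂h/∂x = -0.002504, ∂h/∂y = +0.003589 (det = 118425).
h(355824, 4179902) = 372.9 + (-0.002504)·(430) + (+0.003589)·(155) = 372.9 -1.077 +0.556 = 372.380 m.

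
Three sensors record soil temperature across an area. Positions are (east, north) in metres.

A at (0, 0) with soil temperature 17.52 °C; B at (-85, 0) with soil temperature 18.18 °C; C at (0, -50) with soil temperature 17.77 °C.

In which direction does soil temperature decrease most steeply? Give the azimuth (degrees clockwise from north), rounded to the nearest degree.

∂T/∂x = (18.18 − 17.52) / (-85 − 0) = -0.007765
∂T/∂y = (17.77 − 17.52) / (-50 − 0) = -0.005000
Steepest decrease is along −∇f: components (+0.007765 E, +0.005000 N).
Azimuth = atan2(+0.007765, +0.005000) = 57.2° ≈ 057°.

057°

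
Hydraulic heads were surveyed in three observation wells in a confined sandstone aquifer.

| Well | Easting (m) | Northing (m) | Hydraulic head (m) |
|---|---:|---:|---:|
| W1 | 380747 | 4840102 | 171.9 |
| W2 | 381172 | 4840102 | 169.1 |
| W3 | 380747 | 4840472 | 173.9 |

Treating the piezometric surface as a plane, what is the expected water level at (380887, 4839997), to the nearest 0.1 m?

170.4 m

∂h/∂x = (169.1 − 171.9) / (381172 − 380747) = -0.006588
∂h/∂y = (173.9 − 171.9) / (4840472 − 4840102) = +0.005405
h(380887, 4839997) = 171.9 + (-0.006588)·(140) + (+0.005405)·(-105) = 171.9 -0.922 -0.568 = 170.410 m.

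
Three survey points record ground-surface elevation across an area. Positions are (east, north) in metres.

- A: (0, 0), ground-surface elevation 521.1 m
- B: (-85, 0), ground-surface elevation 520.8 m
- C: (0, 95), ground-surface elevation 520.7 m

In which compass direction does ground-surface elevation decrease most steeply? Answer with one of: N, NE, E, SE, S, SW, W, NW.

NW

∂z/∂x = (520.8 − 521.1) / (-85 − 0) = +0.003529
∂z/∂y = (520.7 − 521.1) / (95 − 0) = -0.004211
Steepest decrease is along −∇f = (-0.003529 E, +0.004211 N) → northwest.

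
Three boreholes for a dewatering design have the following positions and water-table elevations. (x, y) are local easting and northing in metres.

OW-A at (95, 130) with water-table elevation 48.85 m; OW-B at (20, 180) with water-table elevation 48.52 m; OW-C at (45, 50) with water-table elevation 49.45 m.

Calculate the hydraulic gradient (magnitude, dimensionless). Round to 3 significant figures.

0.00725

Differences from OW-A: to OW-B (Δx, Δy, Δh) = (-75, 50, -0.33); to OW-C = (-50, -80, +0.60).
Determinant of the coordinate differences = (-75)·(-80) − (-50)·50 = 8500.
∂h/∂x = [(-0.33)·(-80) − (+0.60)·50] / 8500 = -0.0004235
∂h/∂y = [(-75)·(+0.60) − (-50)·(-0.33)] / 8500 = -0.007235
|∇h| = √(-0.0004235² + -0.007235²) = 0.007247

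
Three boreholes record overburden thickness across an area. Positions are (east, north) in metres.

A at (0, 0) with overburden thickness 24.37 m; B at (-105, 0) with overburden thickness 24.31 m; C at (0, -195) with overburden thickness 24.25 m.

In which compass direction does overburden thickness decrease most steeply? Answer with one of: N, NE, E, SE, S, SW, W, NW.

SW

∂d/∂x = (24.31 − 24.37) / (-105 − 0) = +0.0005714
∂d/∂y = (24.25 − 24.37) / (-195 − 0) = +0.0006154
Steepest decrease is along −∇f = (-0.0005714 E, -0.0006154 N) → southwest.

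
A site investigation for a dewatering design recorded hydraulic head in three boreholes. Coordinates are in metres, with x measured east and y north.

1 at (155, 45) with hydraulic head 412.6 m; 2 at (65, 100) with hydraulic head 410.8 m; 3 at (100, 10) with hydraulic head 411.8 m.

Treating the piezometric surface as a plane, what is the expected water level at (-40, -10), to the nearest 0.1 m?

409.5 m

Taking 1 as reference: 2−1 = (-90, 55, -1.8); 3−1 = (-55, -35, -0.8).
Determinant of the coordinate differences = (-90)·(-35) − (-55)·55 = 6175.
∂h/∂x = [(-1.8)·(-35) − (-0.8)·55] / 6175 = +0.01733
∂h/∂y = [(-90)·(-0.8) − (-55)·(-1.8)] / 6175 = -0.004372
h(-40, -10) = 412.6 + (+0.01733)·(-195) + (-0.004372)·(-55) = 412.6 -3.379 +0.240 = 409.462 m.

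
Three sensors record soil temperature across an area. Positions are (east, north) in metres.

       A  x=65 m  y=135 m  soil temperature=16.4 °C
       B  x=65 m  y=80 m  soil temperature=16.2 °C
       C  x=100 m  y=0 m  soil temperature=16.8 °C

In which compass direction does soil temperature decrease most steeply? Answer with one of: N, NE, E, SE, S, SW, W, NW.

W

Taking A as reference: B−A = (0, -55, -0.2); C−A = (35, -135, +0.4).
Solve a·Δx + b·Δy = ΔT: det = 0·(-135) − 35·(-55) = 1925.
∂T/∂x = [(-0.2)·(-135) − (+0.4)·(-55)] / 1925 = +0.02545
∂T/∂y = [0·(+0.4) − 35·(-0.2)] / 1925 = +0.003636
Steepest decrease is along −∇f = (-0.02545 E, -0.003636 N) → west.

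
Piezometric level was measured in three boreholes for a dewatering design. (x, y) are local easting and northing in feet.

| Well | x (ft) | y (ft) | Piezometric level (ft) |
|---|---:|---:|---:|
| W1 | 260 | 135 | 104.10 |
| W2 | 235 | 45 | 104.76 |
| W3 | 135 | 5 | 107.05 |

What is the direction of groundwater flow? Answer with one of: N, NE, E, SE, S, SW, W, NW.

Differences from W1: to W2 (Δx, Δy, Δh) = (-25, -90, +0.66); to W3 = (-125, -130, +2.95).
Determinant of the coordinate differences = (-25)·(-130) − (-125)·(-90) = -8000.
∂h/∂x = [(+0.66)·(-130) − (+2.95)·(-90)] / -8000 = -0.02246
∂h/∂y = [(-25)·(+2.95) − (-125)·(+0.66)] / -8000 = -0.001094
Flow = −∇h = (+0.02246 east, +0.001094 north), which points east.

E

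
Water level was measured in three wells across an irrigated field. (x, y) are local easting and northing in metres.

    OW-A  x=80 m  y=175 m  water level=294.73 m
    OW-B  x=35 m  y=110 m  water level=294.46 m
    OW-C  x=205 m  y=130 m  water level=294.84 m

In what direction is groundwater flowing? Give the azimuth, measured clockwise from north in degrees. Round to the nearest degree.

214°

Taking OW-A as reference: OW-B−OW-A = (-45, -65, -0.27); OW-C−OW-A = (125, -45, +0.11).
Solve a·Δx + b·Δy = Δh: det = (-45)·(-45) − 125·(-65) = 10150.
∂h/∂x = [(-0.27)·(-45) − (+0.11)·(-65)] / 10150 = +0.001901
∂h/∂y = [(-45)·(+0.11) − 125·(-0.27)] / 10150 = +0.002837
Flow direction (−∇h) has components (-0.001901 E, -0.002837 N).
Azimuth = atan2(E, N) = atan2(-0.001901, -0.002837) = 213.8° ≈ 214°.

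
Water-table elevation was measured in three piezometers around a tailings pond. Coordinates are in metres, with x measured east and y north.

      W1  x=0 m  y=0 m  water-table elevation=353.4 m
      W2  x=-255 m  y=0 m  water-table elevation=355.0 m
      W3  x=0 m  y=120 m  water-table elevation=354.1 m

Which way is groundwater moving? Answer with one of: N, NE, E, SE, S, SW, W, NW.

SE

∂h/∂x = (355.0 − 353.4) / (-255 − 0) = -0.006275
∂h/∂y = (354.1 − 353.4) / (120 − 0) = +0.005833
Flow = −∇h = (+0.006275 east, -0.005833 north), which points southeast.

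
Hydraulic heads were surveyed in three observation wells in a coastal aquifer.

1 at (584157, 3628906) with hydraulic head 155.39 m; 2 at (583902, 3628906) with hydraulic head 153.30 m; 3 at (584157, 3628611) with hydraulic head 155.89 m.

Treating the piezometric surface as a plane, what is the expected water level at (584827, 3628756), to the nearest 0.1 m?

∂h/∂x = (153.30 − 155.39) / (583902 − 584157) = +0.008196
∂h/∂y = (155.89 − 155.39) / (3628611 − 3628906) = -0.001695
h(584827, 3628756) = 155.39 + (+0.008196)·(670) + (-0.001695)·(-150) = 155.39 +5.491 +0.254 = 161.136 m.

161.1 m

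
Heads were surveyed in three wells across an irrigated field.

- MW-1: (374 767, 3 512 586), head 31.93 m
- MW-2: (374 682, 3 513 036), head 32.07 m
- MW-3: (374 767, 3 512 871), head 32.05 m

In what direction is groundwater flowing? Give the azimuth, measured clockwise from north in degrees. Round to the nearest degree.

234°

Differences from MW-1: to MW-2 (Δx, Δy, Δh) = (-85, 450, +0.14); to MW-3 = (0, 285, +0.12).
Solve a·Δx + b·Δy = Δh: det = (-85)·285 − 0·450 = -24225.
∂h/∂x = [(+0.14)·285 − (+0.12)·450] / -24225 = +0.0005820
∂h/∂y = [(-85)·(+0.12) − 0·(+0.14)] / -24225 = +0.0004211
Flow direction (−∇h) has components (-0.0005820 E, -0.0004211 N).
Azimuth = atan2(E, N) = atan2(-0.0005820, -0.0004211) = 234.1° ≈ 234°.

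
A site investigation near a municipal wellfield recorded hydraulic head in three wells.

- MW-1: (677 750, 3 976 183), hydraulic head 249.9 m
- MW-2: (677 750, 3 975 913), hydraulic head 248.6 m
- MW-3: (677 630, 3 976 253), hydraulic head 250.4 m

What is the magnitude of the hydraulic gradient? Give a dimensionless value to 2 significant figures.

Taking MW-1 as reference: MW-2−MW-1 = (0, -270, -1.3); MW-3−MW-1 = (-120, 70, +0.5).
Solve a·Δx + b·Δy = Δh: det = 0·70 − (-120)·(-270) = -32400.
∂h/∂x = [(-1.3)·70 − (+0.5)·(-270)] / -32400 = -0.001358
∂h/∂y = [0·(+0.5) − (-120)·(-1.3)] / -32400 = +0.004815
|∇h| = √(-0.001358² + 0.004815²) = 0.005003

0.0050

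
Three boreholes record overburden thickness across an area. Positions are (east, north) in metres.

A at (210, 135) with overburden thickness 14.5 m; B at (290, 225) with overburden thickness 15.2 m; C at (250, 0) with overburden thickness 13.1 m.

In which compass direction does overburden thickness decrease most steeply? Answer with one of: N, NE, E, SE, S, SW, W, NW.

Taking A as reference: B−A = (80, 90, +0.7); C−A = (40, -135, -1.4).
Determinant of the coordinate differences = 80·(-135) − 40·90 = -14400.
∂d/∂x = [(+0.7)·(-135) − (-1.4)·90] / -14400 = -0.002188
∂d/∂y = [80·(-1.4) − 40·(+0.7)] / -14400 = +0.009722
Steepest decrease is along −∇f = (+0.002188 E, -0.009722 N) → south.

S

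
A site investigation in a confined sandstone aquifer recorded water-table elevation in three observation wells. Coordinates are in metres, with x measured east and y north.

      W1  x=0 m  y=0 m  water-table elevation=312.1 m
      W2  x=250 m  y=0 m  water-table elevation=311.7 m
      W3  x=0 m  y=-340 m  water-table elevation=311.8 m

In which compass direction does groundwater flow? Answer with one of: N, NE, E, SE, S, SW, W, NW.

SE

∂h/∂x = (311.7 − 312.1) / (250 − 0) = -0.001600
∂h/∂y = (311.8 − 312.1) / (-340 − 0) = +0.0008824
Flow = −∇h = (+0.001600 east, -0.0008824 north), which points southeast.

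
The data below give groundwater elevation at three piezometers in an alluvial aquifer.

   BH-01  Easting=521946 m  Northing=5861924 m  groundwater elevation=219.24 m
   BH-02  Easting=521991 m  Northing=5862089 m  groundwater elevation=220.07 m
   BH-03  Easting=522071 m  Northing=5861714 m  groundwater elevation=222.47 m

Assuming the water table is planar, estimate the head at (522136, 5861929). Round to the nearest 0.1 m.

Taking BH-01 as reference: BH-02−BH-01 = (45, 165, +0.83); BH-03−BH-01 = (125, -210, +3.23).
Determinant of the coordinate differences = 45·(-210) − 125·165 = -30075.
∂h/∂x = [(+0.83)·(-210) − (+3.23)·165] / -30075 = +0.02352
∂h/∂y = [45·(+3.23) − 125·(+0.83)] / -30075 = -0.001383
h(522136, 5861929) = 219.24 + (+0.02352)·(190) + (-0.001383)·(5) = 219.24 +4.468 -0.007 = 223.701 m.

223.7 m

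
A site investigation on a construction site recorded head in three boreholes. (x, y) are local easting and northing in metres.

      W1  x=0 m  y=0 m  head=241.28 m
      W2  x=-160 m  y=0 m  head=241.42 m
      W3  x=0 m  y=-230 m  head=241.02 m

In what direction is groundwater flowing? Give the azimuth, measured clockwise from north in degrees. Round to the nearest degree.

142°

∂h/∂x = (241.42 − 241.28) / (-160 − 0) = -0.0008750
∂h/∂y = (241.02 − 241.28) / (-230 − 0) = +0.001130
Flow direction (−∇h) has components (+0.0008750 E, -0.001130 N).
Azimuth = atan2(E, N) = atan2(+0.0008750, -0.001130) = 142.3° ≈ 142°.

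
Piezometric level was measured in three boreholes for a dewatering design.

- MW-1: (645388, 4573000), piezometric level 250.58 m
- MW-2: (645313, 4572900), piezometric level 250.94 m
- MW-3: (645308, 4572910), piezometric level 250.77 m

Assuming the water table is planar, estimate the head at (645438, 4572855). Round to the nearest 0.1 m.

252.8 m

With h = a·x + b·y + c and MW-1 as origin, the differences give:
  (-75)·a + (-100)·b = +0.36
  (-80)·a + (-90)·b = +0.19
Eliminate b (×(-90) and ×(-100), subtract): -1250·a = -13.400 → a = ∂h/∂x = +0.01072
Back-substitute: b = ∂h/∂y = -0.01164.
h(645438, 4572855) = 250.58 + (+0.01072)·(50) + (-0.01164)·(-145) = 250.58 +0.536 +1.688 = 252.804 m.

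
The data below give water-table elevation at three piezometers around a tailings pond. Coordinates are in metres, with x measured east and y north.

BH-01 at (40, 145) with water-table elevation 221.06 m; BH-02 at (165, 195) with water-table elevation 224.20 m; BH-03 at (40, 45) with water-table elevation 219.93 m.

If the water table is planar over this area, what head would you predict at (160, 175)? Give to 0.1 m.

223.9 m

Taking BH-01 as reference: BH-02−BH-01 = (125, 50, +3.14); BH-03−BH-01 = (0, -100, -1.13).
Determinant of the coordinate differences = 125·(-100) − 0·50 = -12500.
∂h/∂x = [(+3.14)·(-100) − (-1.13)·50] / -12500 = +0.02060
∂h/∂y = [125·(-1.13) − 0·(+3.14)] / -12500 = +0.01130
h(160, 175) = 221.06 + (+0.02060)·(120) + (+0.01130)·(30) = 221.06 +2.472 +0.339 = 223.871 m.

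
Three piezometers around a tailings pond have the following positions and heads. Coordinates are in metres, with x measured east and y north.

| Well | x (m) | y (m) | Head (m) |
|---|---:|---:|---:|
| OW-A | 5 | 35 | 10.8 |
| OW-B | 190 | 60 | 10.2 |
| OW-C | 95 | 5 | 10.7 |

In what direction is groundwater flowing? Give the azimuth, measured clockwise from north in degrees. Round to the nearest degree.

With h = a·x + b·y + c and OW-A as origin, the differences give:
  185·a + 25·b = -0.6
  90·a + (-30)·b = -0.1
Eliminate b (×(-30) and ×25, subtract): -7800·a = 20.50 → a = ∂h/∂x = -0.002628
Back-substitute: b = ∂h/∂y = -0.004551.
Flow direction (−∇h) has components (+0.002628 E, +0.004551 N).
Azimuth = atan2(E, N) = atan2(+0.002628, +0.004551) = 30.0° ≈ 030°.

030°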